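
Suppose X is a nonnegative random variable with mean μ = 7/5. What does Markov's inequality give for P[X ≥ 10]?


μ = E[X] = 7/5, a = 10.
Markov: P[X ≥ 10] ≤ μ/a = (7/5)/10 = 7/50.
Numerically: ≈ 0.140000.
(Since a = 10 > μ = 1.400000, the bound 7/50 is < 1 and informative.)

P[X ≥ 10] ≤ 7/50 ≈ 0.140000.


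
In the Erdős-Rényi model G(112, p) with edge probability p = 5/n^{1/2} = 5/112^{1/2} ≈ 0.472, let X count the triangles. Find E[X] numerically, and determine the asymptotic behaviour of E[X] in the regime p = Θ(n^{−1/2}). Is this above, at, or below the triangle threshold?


Number of potential triangles: C(112, 3) = 227920.
Each occurs with probability p³ ≈ (0.472)³ ≈ 1.05459e-01.
By linearity: E[X] = C(112, 3)·p³ ≈ 227920 · 1.05459e-01 ≈ 24036.178.
Since α = 1/2 < 1, p = c/n^{1/2} ≫ 1/n is above the triangle threshold p ~ 1/n. Asymptotically E[X] ~ (c³/6)·n^{3(1−α)} = (5³/6)·n^{1.5} → ∞; triangles are abundant w.h.p.

E[X] ≈ 24036.178; in regime p = Θ(1/n^{1/2}) E[X] diverges (above the triangle threshold p ~ 1/n).


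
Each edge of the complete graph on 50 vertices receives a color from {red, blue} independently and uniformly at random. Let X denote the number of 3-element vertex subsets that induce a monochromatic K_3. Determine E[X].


Let X = Σ_S X_S over the C(50, 3) = 19600 subsets S of size 3, where X_S = 1 if the K_3 on S is monochromatic.
For a fixed S, the K_3 on S has C(3, 2) = 3 edges. P[all 3 edges red] = (1/2)^3, and likewise for blue, so P[monochromatic] = 2·(1/2)^3 = 2^{1 − 3} = 1/4.
Summing: E[X] = C(50, 3) · 2^{1 − 3} = 19600 · 1/4 = 4900.
Numerically: E[X] ≈ 4900.000000.

E[X] = C(50,3)·2^(1−C(3,2)) = 4900 ≈ 4900.000000.


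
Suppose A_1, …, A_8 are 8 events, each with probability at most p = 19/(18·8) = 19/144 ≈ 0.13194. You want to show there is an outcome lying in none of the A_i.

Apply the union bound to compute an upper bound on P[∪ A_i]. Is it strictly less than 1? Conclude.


Union bound: P[∪_{i=1}^{8} A_i] ≤ Σ_i P[A_i] ≤ 8·p = 8·(19/144) = 19/18.
Numerically: 19/18 ≈ 1.05556.
Is 19/18 < 1? NO.
Since the bound 19/18 is ≥ 1, the union bound is uninformative here; it does NOT by itself certify existence.

8·p = 19/18 ≈ 1.05556; existence NOT certified by the union bound.


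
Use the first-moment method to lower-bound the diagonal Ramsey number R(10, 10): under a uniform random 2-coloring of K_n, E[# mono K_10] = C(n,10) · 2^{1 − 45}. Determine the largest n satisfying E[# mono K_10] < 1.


We need C(n, 10) · 2^{1 − 45} < 1, i.e. C(n, 10) < 2^{45 − 1} = 17592186044416.
Check values of n near the boundary:
  n = 94: C(94, 10) = 9041256841903; 9041256841903 < 17592186044416? YES
  n = 95: C(95, 10) = 10104934117421; 10104934117421 < 17592186044416? YES
  n = 96: C(96, 10) = 11279926456656; 11279926456656 < 17592186044416? YES
  n = 97: C(97, 10) = 12576469727536; 12576469727536 < 17592186044416? YES
  n = 98: C(98, 10) = 14005614014756; 14005614014756 < 17592186044416? YES
  n = 99: C(99, 10) = 15579278510796; 15579278510796 < 17592186044416? YES
  n = 100: C(100, 10) = 17310309456440; 17310309456440 < 17592186044416? YES
  n = 101: C(101, 10) = 19212541264840; 19212541264840 < 17592186044416? NO
  n = 102: C(102, 10) = 21300860967540; 21300860967540 < 17592186044416? NO
  n = 103: C(103, 10) = 23591276125340; 23591276125340 < 17592186044416? NO
The largest n with C(n, 10) < 17592186044416 is n = 100 (where E[X] = 2163788682055/2199023255552 ≈ 0.984). Hence R(10, 10) > 100, i.e. R(10, 10) ≥ 101.

Largest n = 100; hence R(10, 10) > 100.


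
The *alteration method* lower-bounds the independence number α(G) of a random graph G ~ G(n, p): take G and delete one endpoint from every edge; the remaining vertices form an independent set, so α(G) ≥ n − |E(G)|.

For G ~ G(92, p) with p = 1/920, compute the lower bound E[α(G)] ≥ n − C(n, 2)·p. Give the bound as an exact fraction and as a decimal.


E[|E(G)|] = C(92, 2)·p = 4186 · (1/920) = 91/20.
E[α(G)] ≥ n − E[|E(G)|] = 92 − 91/20 = 1749/20.
Numerically: ≈ 87.4500.
(This is only a lower bound; the true E[α(G)] may be larger.)

E[α(G)] ≥ 1749/20 ≈ 87.4500.


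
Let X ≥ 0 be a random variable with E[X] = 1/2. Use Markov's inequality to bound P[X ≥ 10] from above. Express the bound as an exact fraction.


μ = E[X] = 1/2, a = 10.
Markov: P[X ≥ 10] ≤ μ/a = (1/2)/10 = 1/20.
Numerically: ≈ 0.050.
(Since a = 10 > μ = 0.500, the bound 1/20 is < 1 and informative.)

P[X ≥ 10] ≤ 1/20 ≈ 0.050.


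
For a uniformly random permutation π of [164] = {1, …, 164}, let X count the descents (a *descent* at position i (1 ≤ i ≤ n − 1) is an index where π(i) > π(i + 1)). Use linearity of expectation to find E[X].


Write X = Σ X_I over i = 1, …, 163, with X_I the indicator of one descent.
There are 163 indicators.
For each fixed i, the pair (π(i), π(i+1)) is a uniformly random ordered pair of distinct values from {1, …, 164}; by symmetry P[π(i) > π(i+1)] = 1/2.
By linearity: E[X] = 163 · (1/2) = (164 − 1) · (1/2) = 163/2 ≈ 81.500000.

E[X] = 163/2 = 81.500000.


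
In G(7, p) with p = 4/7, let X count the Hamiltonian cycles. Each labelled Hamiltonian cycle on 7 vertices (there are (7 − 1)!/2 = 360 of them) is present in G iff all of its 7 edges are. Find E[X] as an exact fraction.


K_7 has (7 − 1)!/2 = 360 labelled Hamiltonian cycles.
For each such Hamiltonian cycle H, let X_H = 1 if all 7 edges of H are present in G. Then P[X_H = 1] = p^{7} = (4/7)^{7} = 16384/823543.
By linearity of expectation: E[X] = Σ_H E[X_H] = 360 · p^{7} = 360 · 16384/823543 = 5898240/823543.
Numerically: E[X] ≈ 7.162.

E[X] = 360 · (4/7)^{7} = 5898240/823543 ≈ 7.162.


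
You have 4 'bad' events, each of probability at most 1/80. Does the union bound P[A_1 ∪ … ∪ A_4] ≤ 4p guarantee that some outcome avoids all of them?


Union bound: P[∪_{i=1}^{4} A_i] ≤ Σ_i P[A_i] ≤ 4·p = 4·(1/80) = 1/20.
Numerically: 1/20 ≈ 0.050000.
Is 1/20 < 1? YES.
Since P[∪ A_i] ≤ 1/20 < 1, the complement has P[∩ A_i^c] ≥ 1 − 1/20 = 19/20 > 0, so some outcome avoids every A_i.

4·p = 1/20 ≈ 0.050000; existence CERTIFIED by the union bound.


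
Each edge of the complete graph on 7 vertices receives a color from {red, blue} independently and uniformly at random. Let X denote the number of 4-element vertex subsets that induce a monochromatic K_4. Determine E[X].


Let X = Σ_S X_S over the C(7, 4) = 35 subsets S of size 4, where X_S = 1 if the K_4 on S is monochromatic.
For a fixed S, the K_4 on S has C(4, 2) = 6 edges. P[all 6 edges red] = (1/2)^6, and likewise for blue, so P[monochromatic] = 2·(1/2)^6 = 2^{1 − 6} = 1/32.
By linearity of expectation: E[X] = C(7, 4) · 2^{1 − 6} = 35 · 1/32 = 35/32.
Numerically: E[X] ≈ 1.094.

E[X] = C(7,4)·2^(1−C(4,2)) = 35/32 ≈ 1.094.


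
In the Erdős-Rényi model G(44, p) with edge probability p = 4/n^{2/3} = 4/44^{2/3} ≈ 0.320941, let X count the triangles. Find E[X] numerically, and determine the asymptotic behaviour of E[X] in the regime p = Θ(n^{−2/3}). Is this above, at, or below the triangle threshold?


Number of potential triangles: C(44, 3) = 13244.
Each occurs with probability p³ ≈ (0.320941)³ ≈ 3.30578512e-02.
By linearity: E[X] = C(44, 3)·p³ ≈ 13244 · 3.30578512e-02 ≈ 437.818182.
Since α = 2/3 < 1, p = c/n^{2/3} ≫ 1/n is above the triangle threshold p ~ 1/n. Asymptotically E[X] ~ (c³/6)·n^{3(1−α)} = (4³/6)·n^{1} → ∞; triangles are abundant w.h.p.

E[X] ≈ 437.818182; in regime p = Θ(1/n^{2/3}) E[X] diverges (above the triangle threshold p ~ 1/n).


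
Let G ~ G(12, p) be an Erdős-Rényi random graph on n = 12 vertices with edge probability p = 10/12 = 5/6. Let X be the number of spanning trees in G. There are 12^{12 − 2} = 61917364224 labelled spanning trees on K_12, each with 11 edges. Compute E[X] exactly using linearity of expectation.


K_12 has 12^{12 − 2} = 61917364224 labelled spanning trees.
For each such spanning tree H, let X_H = 1 if all 11 edges of H are present in G. Then P[X_H = 1] = p^{11} = (5/6)^{11} = 48828125/362797056.
By linearity: E[X] = Σ_H E[X_H] = 61917364224 · p^{11} = 61917364224 · 48828125/362797056 = 25000000000/3.
Numerically: E[X] ≈ 8.333e+09.

E[X] = 61917364224 · (5/6)^{11} = 25000000000/3 ≈ 8.333e+09.


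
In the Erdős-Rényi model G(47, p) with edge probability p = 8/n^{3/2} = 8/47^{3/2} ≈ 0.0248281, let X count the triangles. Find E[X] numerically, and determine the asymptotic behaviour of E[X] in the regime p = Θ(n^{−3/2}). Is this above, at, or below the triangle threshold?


Number of potential triangles: C(47, 3) = 16215.
Each occurs with probability p³ ≈ (0.0248281)³ ≈ 1.53048684e-05.
By linearity: E[X] = C(47, 3)·p³ ≈ 16215 · 1.53048684e-05 ≈ 0.248168.
Since α = 3/2 > 1, p = c/n^{3/2} = o(1/n) is below the triangle threshold p ~ 1/n. Asymptotically E[X] ~ (c³/6)·n^{3(1−α)} = (8³/6)·n^{-1.5} → 0, so by Markov's inequality G has no triangles w.h.p.

E[X] ≈ 0.248168; in regime p = Θ(1/n^{3/2}) E[X] tends to 0 (below the triangle threshold p ~ 1/n).


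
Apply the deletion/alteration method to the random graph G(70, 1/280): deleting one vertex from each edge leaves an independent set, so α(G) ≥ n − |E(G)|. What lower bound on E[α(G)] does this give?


E[|E(G)|] = C(70, 2)·p = 2415 · (1/280) = 69/8.
E[α(G)] ≥ n − E[|E(G)|] = 70 − 69/8 = 491/8.
Numerically: ≈ 61.375.
(This is only a lower bound; the true E[α(G)] may be larger.)

E[α(G)] ≥ 491/8 ≈ 61.375.


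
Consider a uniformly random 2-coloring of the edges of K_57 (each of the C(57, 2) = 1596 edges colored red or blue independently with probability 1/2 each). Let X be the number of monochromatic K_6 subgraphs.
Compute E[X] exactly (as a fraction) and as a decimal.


Let X = Σ_S X_S over the C(57, 6) = 36288252 subsets S of size 6, where X_S = 1 if the K_6 on S is monochromatic.
For a fixed S, the K_6 on S has C(6, 2) = 15 edges. P[all 15 edges red] = (1/2)^15, and likewise for blue, so P[monochromatic] = 2·(1/2)^15 = 2^{1 − 15} = 1/16384.
Summing: E[X] = C(57, 6) · 2^{1 − 15} = 36288252 · 1/16384 = 9072063/4096.
Numerically: E[X] ≈ 2214.859131.

E[X] = C(57,6)·2^(1−C(6,2)) = 9072063/4096 ≈ 2214.859131.


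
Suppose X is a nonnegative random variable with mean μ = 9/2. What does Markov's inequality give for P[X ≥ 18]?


μ = E[X] = 9/2, a = 18.
Markov: P[X ≥ 18] ≤ μ/a = (9/2)/18 = 1/4.
Numerically: ≈ 0.25000.
(Since a = 18 > μ = 4.50000, the bound 1/4 is < 1 and informative.)

P[X ≥ 18] ≤ 1/4 ≈ 0.25000.


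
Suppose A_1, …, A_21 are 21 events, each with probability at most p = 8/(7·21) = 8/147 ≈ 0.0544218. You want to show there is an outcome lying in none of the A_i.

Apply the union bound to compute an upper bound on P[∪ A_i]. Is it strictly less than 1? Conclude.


Union bound: P[∪_{i=1}^{21} A_i] ≤ Σ_i P[A_i] ≤ 21·p = 21·(8/147) = 8/7.
Numerically: 8/7 ≈ 1.1428571.
Is 8/7 < 1? NO.
Since the bound 8/7 is ≥ 1, the union bound is uninformative here; it does NOT by itself certify existence.

21·p = 8/7 ≈ 1.1428571; existence NOT certified by the union bound.


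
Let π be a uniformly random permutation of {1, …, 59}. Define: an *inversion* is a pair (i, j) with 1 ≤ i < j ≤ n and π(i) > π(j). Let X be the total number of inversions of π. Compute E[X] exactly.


Write X = Σ X_I over the C(59, 2) = 1711 pairs i < j, with X_I the indicator of one inversion.
There are 1711 indicators.
For each fixed pair i < j, the values π(i) and π(j) are two distinct elements of {1, …, 59} in uniformly random order; by symmetry P[π(i) > π(j)] = 1/2.
By linearity: E[X] = 1711 · (1/2) = C(59, 2) · (1/2) = 1711/2 = 1711/2 ≈ 855.5000.

E[X] = 1711/2 = 855.5000.


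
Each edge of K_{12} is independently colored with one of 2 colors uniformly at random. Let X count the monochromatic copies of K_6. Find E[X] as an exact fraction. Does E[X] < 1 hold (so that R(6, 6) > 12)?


E[X] = C(12, 6) · 2^{1 − 15} = 924 · 2^{−14} = 924/16384.
As a reduced fraction: E[X] = 231/4096 ≈ 0.0564.
Is E[X] < 1? YES.
Since E[X] < 1, there exists a 2-coloring of K_{12} with no monochromatic K_6; hence R(6, 6) > 12.

E[X] = 231/4096 ≈ 0.0564; E[X] < 1, so R(6, 6) > 12.


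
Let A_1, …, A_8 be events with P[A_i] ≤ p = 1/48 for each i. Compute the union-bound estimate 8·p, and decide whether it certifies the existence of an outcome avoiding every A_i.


Union bound: P[∪_{i=1}^{8} A_i] ≤ Σ_i P[A_i] ≤ 8·p = 8·(1/48) = 1/6.
Numerically: 1/6 ≈ 0.167.
Is 1/6 < 1? YES.
Since P[∪ A_i] ≤ 1/6 < 1, the complement has P[∩ A_i^c] ≥ 1 − 1/6 = 5/6 > 0, so some outcome avoids every A_i.

8·p = 1/6 ≈ 0.167; existence CERTIFIED by the union bound.


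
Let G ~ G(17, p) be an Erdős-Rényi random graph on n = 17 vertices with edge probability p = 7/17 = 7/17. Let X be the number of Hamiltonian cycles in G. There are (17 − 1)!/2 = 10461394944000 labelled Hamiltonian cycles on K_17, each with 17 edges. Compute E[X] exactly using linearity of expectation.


K_17 has (17 − 1)!/2 = 10461394944000 labelled Hamiltonian cycles.
For each such Hamiltonian cycle H, let X_H = 1 if all 17 edges of H are present in G. Then P[X_H = 1] = p^{17} = (7/17)^{17} = 232630513987207/827240261886336764177.
Summing the indicators: E[X] = Σ_H E[X_H] = 10461394944000 · p^{17} = 10461394944000 · 232630513987207/827240261886336764177 = 2433639682845888590481408000/827240261886336764177.
Numerically: E[X] ≈ 2.9419e+06.

E[X] = 10461394944000 · (7/17)^{17} = 2433639682845888590481408000/827240261886336764177 ≈ 2.9419e+06.


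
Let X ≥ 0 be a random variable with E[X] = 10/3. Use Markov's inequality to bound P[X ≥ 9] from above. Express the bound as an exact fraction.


μ = E[X] = 10/3, a = 9.
Markov: P[X ≥ 9] ≤ μ/a = (10/3)/9 = 10/27.
Numerically: ≈ 0.3704.
(Since a = 9 > μ = 3.3333, the bound 10/27 is < 1 and informative.)

P[X ≥ 9] ≤ 10/27 ≈ 0.3704.


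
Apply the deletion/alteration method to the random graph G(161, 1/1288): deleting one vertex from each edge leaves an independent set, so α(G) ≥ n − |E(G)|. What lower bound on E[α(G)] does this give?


E[|E(G)|] = C(161, 2)·p = 12880 · (1/1288) = 10.
E[α(G)] ≥ n − E[|E(G)|] = 161 − 10 = 151.
Numerically: ≈ 151.00000.
(This is only a lower bound; the true E[α(G)] may be larger.)

E[α(G)] ≥ 151 ≈ 151.00000.


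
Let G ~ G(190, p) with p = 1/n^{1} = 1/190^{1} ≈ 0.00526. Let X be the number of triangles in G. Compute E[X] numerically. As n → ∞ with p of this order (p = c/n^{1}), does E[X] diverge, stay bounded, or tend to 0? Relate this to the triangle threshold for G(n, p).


Number of potential triangles: C(190, 3) = 1125180.
Each occurs with probability p³ ≈ (0.00526)³ ≈ 1.45794e-07.
By linearity: E[X] = C(190, 3)·p³ ≈ 1125180 · 1.45794e-07 ≈ 0.164.
Here α = 1, so p = 1/n is exactly at the triangle threshold p ~ 1/n. Asymptotically E[X] → c³/6 = 1³/6 = 1/6 ≈ 0.167, a bounded constant. In this regime the triangle count is asymptotically Poisson(c³/6).

E[X] ≈ 0.164; in regime p = Θ(1/n^{1}) E[X] stays bounded (at the triangle threshold p ~ 1/n).


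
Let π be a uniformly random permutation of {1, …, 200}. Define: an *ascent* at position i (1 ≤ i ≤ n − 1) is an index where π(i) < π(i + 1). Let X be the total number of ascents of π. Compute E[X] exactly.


Write X = Σ X_I over i = 1, …, 199, with X_I the indicator of one ascent.
There are 199 indicators.
For each fixed i, the pair (π(i), π(i+1)) is a uniformly random ordered pair of distinct values from {1, …, 200}; by symmetry P[π(i) < π(i+1)] = 1/2.
By linearity: E[X] = 199 · (1/2) = (200 − 1) · (1/2) = 199/2 ≈ 99.50000.

E[X] = 199/2 = 99.50000.


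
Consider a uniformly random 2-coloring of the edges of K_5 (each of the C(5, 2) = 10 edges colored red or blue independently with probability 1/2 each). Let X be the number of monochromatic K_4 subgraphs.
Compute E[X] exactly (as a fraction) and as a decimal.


Let X = Σ_S X_S over the C(5, 4) = 5 subsets S of size 4, where X_S = 1 if the K_4 on S is monochromatic.
For a fixed S, the K_4 on S has C(4, 2) = 6 edges. P[all 6 edges red] = (1/2)^6, and likewise for blue, so P[monochromatic] = 2·(1/2)^6 = 2^{1 − 6} = 1/32.
By linearity of expectation: E[X] = C(5, 4) · 2^{1 − 6} = 5 · 1/32 = 5/32.
Numerically: E[X] ≈ 0.1562.

E[X] = C(5,4)·2^(1−C(4,2)) = 5/32 ≈ 0.1562.


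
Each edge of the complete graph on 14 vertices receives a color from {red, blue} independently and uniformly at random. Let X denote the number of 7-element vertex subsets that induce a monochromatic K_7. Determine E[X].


Let X = Σ_S X_S over the C(14, 7) = 3432 subsets S of size 7, where X_S = 1 if the K_7 on S is monochromatic.
For a fixed S, the K_7 on S has C(7, 2) = 21 edges. P[all 21 edges red] = (1/2)^21, and likewise for blue, so P[monochromatic] = 2·(1/2)^21 = 2^{1 − 21} = 1/1048576.
Summing: E[X] = C(14, 7) · 2^{1 − 21} = 3432 · 1/1048576 = 429/131072.
Numerically: E[X] ≈ 0.0033.

E[X] = C(14,7)·2^(1−C(7,2)) = 429/131072 ≈ 0.0033.


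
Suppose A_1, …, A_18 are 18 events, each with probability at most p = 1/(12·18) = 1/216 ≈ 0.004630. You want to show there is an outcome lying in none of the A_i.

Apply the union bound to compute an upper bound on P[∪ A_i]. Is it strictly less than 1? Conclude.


Union bound: P[∪_{i=1}^{18} A_i] ≤ Σ_i P[A_i] ≤ 18·p = 18·(1/216) = 1/12.
Numerically: 1/12 ≈ 0.083333.
Is 1/12 < 1? YES.
Since P[∪ A_i] ≤ 1/12 < 1, the complement has P[∩ A_i^c] ≥ 1 − 1/12 = 11/12 > 0, so some outcome avoids every A_i.

18·p = 1/12 ≈ 0.083333; existence CERTIFIED by the union bound.


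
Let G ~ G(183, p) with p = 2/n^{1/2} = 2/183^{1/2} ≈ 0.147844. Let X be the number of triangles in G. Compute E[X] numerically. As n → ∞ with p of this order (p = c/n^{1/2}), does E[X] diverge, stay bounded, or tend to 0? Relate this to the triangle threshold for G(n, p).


Number of potential triangles: C(183, 3) = 1004731.
Each occurs with probability p³ ≈ (0.147844)³ ≈ 3.23156840e-03.
By linearity: E[X] = C(183, 3)·p³ ≈ 1004731 · 3.23156840e-03 ≈ 3246.856948.
Since α = 1/2 < 1, p = c/n^{1/2} ≫ 1/n is above the triangle threshold p ~ 1/n. Asymptotically E[X] ~ (c³/6)·n^{3(1−α)} = (2³/6)·n^{1.5} → ∞; triangles are abundant w.h.p.

E[X] ≈ 3246.856948; in regime p = Θ(1/n^{1/2}) E[X] diverges (above the triangle threshold p ~ 1/n).


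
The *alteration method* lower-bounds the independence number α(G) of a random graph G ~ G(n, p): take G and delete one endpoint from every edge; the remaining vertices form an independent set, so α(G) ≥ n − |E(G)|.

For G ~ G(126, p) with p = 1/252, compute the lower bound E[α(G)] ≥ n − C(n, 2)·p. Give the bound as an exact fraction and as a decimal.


E[|E(G)|] = C(126, 2)·p = 7875 · (1/252) = 125/4.
E[α(G)] ≥ n − E[|E(G)|] = 126 − 125/4 = 379/4.
Numerically: ≈ 94.750000.
(This is only a lower bound; the true E[α(G)] may be larger.)

E[α(G)] ≥ 379/4 ≈ 94.750000.


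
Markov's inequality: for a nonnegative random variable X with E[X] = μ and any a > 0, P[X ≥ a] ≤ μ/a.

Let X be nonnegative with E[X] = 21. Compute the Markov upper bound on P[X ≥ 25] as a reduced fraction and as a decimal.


μ = E[X] = 21, a = 25.
Markov: P[X ≥ 25] ≤ μ/a = (21)/25 = 21/25.
Numerically: ≈ 0.840000.
(Since a = 25 > μ = 21.000000, the bound 21/25 is < 1 and informative.)

P[X ≥ 25] ≤ 21/25 ≈ 0.840000.


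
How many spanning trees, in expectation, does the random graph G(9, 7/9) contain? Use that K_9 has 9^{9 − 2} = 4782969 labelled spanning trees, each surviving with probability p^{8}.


K_9 has 9^{9 − 2} = 4782969 labelled spanning trees.
For each such spanning tree H, let X_H = 1 if all 8 edges of H are present in G. Then P[X_H = 1] = p^{8} = (7/9)^{8} = 5764801/43046721.
By linearity: E[X] = Σ_H E[X_H] = 4782969 · p^{8} = 4782969 · 5764801/43046721 = 5764801/9.
Numerically: E[X] ≈ 6.41e+05.

E[X] = 4782969 · (7/9)^{8} = 5764801/9 ≈ 6.41e+05.


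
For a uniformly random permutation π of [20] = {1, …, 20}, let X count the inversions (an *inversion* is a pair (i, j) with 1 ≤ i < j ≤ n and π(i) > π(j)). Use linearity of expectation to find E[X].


Write X = Σ X_I over the C(20, 2) = 190 pairs i < j, with X_I the indicator of one inversion.
There are 190 indicators.
For each fixed pair i < j, the values π(i) and π(j) are two distinct elements of {1, …, 20} in uniformly random order; by symmetry P[π(i) > π(j)] = 1/2.
By linearity: E[X] = 190 · (1/2) = C(20, 2) · (1/2) = 190/2 = 95 ≈ 95.0000.

E[X] = 95 = 95.0000.


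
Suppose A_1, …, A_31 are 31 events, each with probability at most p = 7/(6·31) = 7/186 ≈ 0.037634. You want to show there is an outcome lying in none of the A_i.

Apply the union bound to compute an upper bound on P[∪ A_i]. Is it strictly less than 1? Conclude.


Union bound: P[∪_{i=1}^{31} A_i] ≤ Σ_i P[A_i] ≤ 31·p = 31·(7/186) = 7/6.
Numerically: 7/6 ≈ 1.166667.
Is 7/6 < 1? NO.
Since the bound 7/6 is ≥ 1, the union bound is uninformative here; it does NOT by itself certify existence.

31·p = 7/6 ≈ 1.166667; existence NOT certified by the union bound.


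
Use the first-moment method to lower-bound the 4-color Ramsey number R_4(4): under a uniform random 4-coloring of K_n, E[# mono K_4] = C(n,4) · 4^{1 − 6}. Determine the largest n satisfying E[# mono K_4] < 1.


We need C(n, 4) · 4^{1 − 6} < 1, i.e. C(n, 4) < 4^{6 − 1} = 1024.
Check values of n near the boundary:
  n = 13: C(13, 4) = 715; 715 < 1024? YES
  n = 14: C(14, 4) = 1001; 1001 < 1024? YES
  n = 15: C(15, 4) = 1365; 1365 < 1024? NO
  n = 16: C(16, 4) = 1820; 1820 < 1024? NO
  n = 17: C(17, 4) = 2380; 2380 < 1024? NO
The largest n with C(n, 4) < 1024 is n = 14 (where E[X] = 1001/1024 ≈ 0.978). Hence R_4(4) > 14, i.e. R_4(4) ≥ 15.

Largest n = 14; hence R_4(4) > 14.


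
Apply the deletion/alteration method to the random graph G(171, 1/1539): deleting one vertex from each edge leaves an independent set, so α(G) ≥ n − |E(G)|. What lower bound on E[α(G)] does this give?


E[|E(G)|] = C(171, 2)·p = 14535 · (1/1539) = 85/9.
E[α(G)] ≥ n − E[|E(G)|] = 171 − 85/9 = 1454/9.
Numerically: ≈ 161.556.
(This is only a lower bound; the true E[α(G)] may be larger.)

E[α(G)] ≥ 1454/9 ≈ 161.556.


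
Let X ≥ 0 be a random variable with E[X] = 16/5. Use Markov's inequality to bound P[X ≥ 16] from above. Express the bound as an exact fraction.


μ = E[X] = 16/5, a = 16.
Markov: P[X ≥ 16] ≤ μ/a = (16/5)/16 = 1/5.
Numerically: ≈ 0.200.
(Since a = 16 > μ = 3.200, the bound 1/5 is < 1 and informative.)

P[X ≥ 16] ≤ 1/5 ≈ 0.200.


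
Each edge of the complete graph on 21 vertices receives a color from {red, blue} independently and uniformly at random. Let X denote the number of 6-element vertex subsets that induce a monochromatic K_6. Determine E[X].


Let X = Σ_S X_S over the C(21, 6) = 54264 subsets S of size 6, where X_S = 1 if the K_6 on S is monochromatic.
For a fixed S, the K_6 on S has C(6, 2) = 15 edges. P[all 15 edges red] = (1/2)^15, and likewise for blue, so P[monochromatic] = 2·(1/2)^15 = 2^{1 − 15} = 1/16384.
Summing: E[X] = C(21, 6) · 2^{1 − 15} = 54264 · 1/16384 = 6783/2048.
Numerically: E[X] ≈ 3.3120.

E[X] = C(21,6)·2^(1−C(6,2)) = 6783/2048 ≈ 3.3120.


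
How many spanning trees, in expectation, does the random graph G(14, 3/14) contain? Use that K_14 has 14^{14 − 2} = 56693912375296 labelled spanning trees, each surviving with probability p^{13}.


K_14 has 14^{14 − 2} = 56693912375296 labelled spanning trees.
For each such spanning tree H, let X_H = 1 if all 13 edges of H are present in G. Then P[X_H = 1] = p^{13} = (3/14)^{13} = 1594323/793714773254144.
Summing the indicators: E[X] = Σ_H E[X_H] = 56693912375296 · p^{13} = 56693912375296 · 1594323/793714773254144 = 1594323/14.
Numerically: E[X] ≈ 113880.

E[X] = 56693912375296 · (3/14)^{13} = 1594323/14 ≈ 113880.


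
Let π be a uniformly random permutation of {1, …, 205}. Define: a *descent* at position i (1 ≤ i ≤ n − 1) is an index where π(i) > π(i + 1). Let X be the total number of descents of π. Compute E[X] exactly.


Write X = Σ X_I over i = 1, …, 204, with X_I the indicator of one descent.
There are 204 indicators.
For each fixed i, the pair (π(i), π(i+1)) is a uniformly random ordered pair of distinct values from {1, …, 205}; by symmetry P[π(i) > π(i+1)] = 1/2.
By linearity: E[X] = 204 · (1/2) = (205 − 1) · (1/2) = 102 ≈ 102.00000.

E[X] = 102 = 102.00000.


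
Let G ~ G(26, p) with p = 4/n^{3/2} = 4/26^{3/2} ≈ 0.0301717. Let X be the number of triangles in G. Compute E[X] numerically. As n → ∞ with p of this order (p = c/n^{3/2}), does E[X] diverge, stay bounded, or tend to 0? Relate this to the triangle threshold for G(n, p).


Number of potential triangles: C(26, 3) = 2600.
Each occurs with probability p³ ≈ (0.0301717)³ ≈ 2.74662841e-05.
By linearity: E[X] = C(26, 3)·p³ ≈ 2600 · 2.74662841e-05 ≈ 0.071412.
Since α = 3/2 > 1, p = c/n^{3/2} = o(1/n) is below the triangle threshold p ~ 1/n. Asymptotically E[X] ~ (c³/6)·n^{3(1−α)} = (4³/6)·n^{-1.5} → 0, so by Markov's inequality G has no triangles w.h.p.

E[X] ≈ 0.071412; in regime p = Θ(1/n^{3/2}) E[X] tends to 0 (below the triangle threshold p ~ 1/n).


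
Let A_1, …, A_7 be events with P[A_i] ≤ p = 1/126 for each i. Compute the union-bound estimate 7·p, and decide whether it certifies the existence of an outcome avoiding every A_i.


Union bound: P[∪_{i=1}^{7} A_i] ≤ Σ_i P[A_i] ≤ 7·p = 7·(1/126) = 1/18.
Numerically: 1/18 ≈ 0.056.
Is 1/18 < 1? YES.
Since P[∪ A_i] ≤ 1/18 < 1, the complement has P[∩ A_i^c] ≥ 1 − 1/18 = 17/18 > 0, so some outcome avoids every A_i.

7·p = 1/18 ≈ 0.056; existence CERTIFIED by the union bound.


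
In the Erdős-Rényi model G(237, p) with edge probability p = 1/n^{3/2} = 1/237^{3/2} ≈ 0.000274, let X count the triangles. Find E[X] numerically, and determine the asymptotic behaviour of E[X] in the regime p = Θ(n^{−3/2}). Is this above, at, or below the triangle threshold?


Number of potential triangles: C(237, 3) = 2190670.
Each occurs with probability p³ ≈ (0.000274)³ ≈ 2.05889e-11.
By linearity: E[X] = C(237, 3)·p³ ≈ 2190670 · 2.05889e-11 ≈ 0.000.
Since α = 3/2 > 1, p = c/n^{3/2} = o(1/n) is below the triangle threshold p ~ 1/n. Asymptotically E[X] ~ (c³/6)·n^{3(1−α)} = (1³/6)·n^{-1.5} → 0, so by Markov's inequality G has no triangles w.h.p.

E[X] ≈ 0.000; in regime p = Θ(1/n^{3/2}) E[X] tends to 0 (below the triangle threshold p ~ 1/n).


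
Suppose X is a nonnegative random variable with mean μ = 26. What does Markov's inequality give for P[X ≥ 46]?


μ = E[X] = 26, a = 46.
Markov: P[X ≥ 46] ≤ μ/a = (26)/46 = 13/23.
Numerically: ≈ 0.565217.
(Since a = 46 > μ = 26.000000, the bound 13/23 is < 1 and informative.)

P[X ≥ 46] ≤ 13/23 ≈ 0.565217.


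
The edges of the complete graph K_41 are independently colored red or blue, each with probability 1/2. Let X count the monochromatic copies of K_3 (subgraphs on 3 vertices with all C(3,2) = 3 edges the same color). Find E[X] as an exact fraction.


Let X = Σ_S X_S over the C(41, 3) = 10660 subsets S of size 3, where X_S = 1 if the K_3 on S is monochromatic.
For a fixed S, the K_3 on S has C(3, 2) = 3 edges. P[all 3 edges red] = (1/2)^3, and likewise for blue, so P[monochromatic] = 2·(1/2)^3 = 2^{1 − 3} = 1/4.
Summing: E[X] = C(41, 3) · 2^{1 − 3} = 10660 · 1/4 = 2665.
Numerically: E[X] ≈ 2665.000000.

E[X] = C(41,3)·2^(1−C(3,2)) = 2665 ≈ 2665.000000.


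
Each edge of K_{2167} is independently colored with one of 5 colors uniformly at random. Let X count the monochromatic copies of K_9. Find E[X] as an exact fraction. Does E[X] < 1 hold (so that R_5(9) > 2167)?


E[X] = C(2167, 9) · 5^{1 − 36} = 2855899084841489792706810 · 5^{−35} = 2855899084841489792706810/2910383045673370361328125.
As a reduced fraction: E[X] = 571179816968297958541362/582076609134674072265625 ≈ 0.9813.
Is E[X] < 1? YES.
Since E[X] < 1, there exists a 5-coloring of K_{2167} with no monochromatic K_9; hence R_5(9) > 2167.

E[X] = 571179816968297958541362/582076609134674072265625 ≈ 0.9813; E[X] < 1, so R_5(9) > 2167.


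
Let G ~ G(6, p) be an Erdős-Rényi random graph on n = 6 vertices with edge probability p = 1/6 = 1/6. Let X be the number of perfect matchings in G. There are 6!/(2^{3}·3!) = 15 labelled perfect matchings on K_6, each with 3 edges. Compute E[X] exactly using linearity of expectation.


K_6 has 6!/(2^{3}·3!) = 15 labelled perfect matchings.
For each such perfect matching H, let X_H = 1 if all 3 edges of H are present in G. Then P[X_H = 1] = p^{3} = (1/6)^{3} = 1/216.
Summing the indicators: E[X] = Σ_H E[X_H] = 15 · p^{3} = 15 · 1/216 = 5/72.
Numerically: E[X] ≈ 0.0694444.

E[X] = 15 · (1/6)^{3} = 5/72 ≈ 0.0694444.


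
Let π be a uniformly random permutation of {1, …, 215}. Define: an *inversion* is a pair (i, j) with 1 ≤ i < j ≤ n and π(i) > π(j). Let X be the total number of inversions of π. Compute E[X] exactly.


Write X = Σ X_I over the C(215, 2) = 23005 pairs i < j, with X_I the indicator of one inversion.
There are 23005 indicators.
For each fixed pair i < j, the values π(i) and π(j) are two distinct elements of {1, …, 215} in uniformly random order; by symmetry P[π(i) > π(j)] = 1/2.
By linearity: E[X] = 23005 · (1/2) = C(215, 2) · (1/2) = 23005/2 = 23005/2 ≈ 11502.500.

E[X] = 23005/2 = 11502.500.


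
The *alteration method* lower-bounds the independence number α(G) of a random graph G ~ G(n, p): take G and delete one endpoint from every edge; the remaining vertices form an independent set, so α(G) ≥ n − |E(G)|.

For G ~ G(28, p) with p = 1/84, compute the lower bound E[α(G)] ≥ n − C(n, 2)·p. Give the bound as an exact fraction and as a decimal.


E[|E(G)|] = C(28, 2)·p = 378 · (1/84) = 9/2.
E[α(G)] ≥ n − E[|E(G)|] = 28 − 9/2 = 47/2.
Numerically: ≈ 23.50000.
(This is only a lower bound; the true E[α(G)] may be larger.)

E[α(G)] ≥ 47/2 ≈ 23.50000.


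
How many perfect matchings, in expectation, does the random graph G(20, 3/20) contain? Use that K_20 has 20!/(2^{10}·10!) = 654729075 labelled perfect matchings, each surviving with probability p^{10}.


K_20 has 20!/(2^{10}·10!) = 654729075 labelled perfect matchings.
For each such perfect matching H, let X_H = 1 if all 10 edges of H are present in G. Then P[X_H = 1] = p^{10} = (3/20)^{10} = 59049/10240000000000.
Summing the indicators: E[X] = Σ_H E[X_H] = 654729075 · p^{10} = 654729075 · 59049/10240000000000 = 1546443885987/409600000000.
Numerically: E[X] ≈ 3.7755.

E[X] = 654729075 · (3/20)^{10} = 1546443885987/409600000000 ≈ 3.7755.


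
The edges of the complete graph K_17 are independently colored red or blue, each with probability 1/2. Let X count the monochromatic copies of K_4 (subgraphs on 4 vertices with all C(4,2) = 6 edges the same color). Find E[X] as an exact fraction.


Let X = Σ_S X_S over the C(17, 4) = 2380 subsets S of size 4, where X_S = 1 if the K_4 on S is monochromatic.
For a fixed S, the K_4 on S has C(4, 2) = 6 edges. P[all 6 edges red] = (1/2)^6, and likewise for blue, so P[monochromatic] = 2·(1/2)^6 = 2^{1 − 6} = 1/32.
Summing: E[X] = C(17, 4) · 2^{1 − 6} = 2380 · 1/32 = 595/8.
Numerically: E[X] ≈ 74.37500.

E[X] = C(17,4)·2^(1−C(4,2)) = 595/8 ≈ 74.37500.


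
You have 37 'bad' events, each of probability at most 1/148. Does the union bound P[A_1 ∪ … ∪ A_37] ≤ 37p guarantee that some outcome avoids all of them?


Union bound: P[∪_{i=1}^{37} A_i] ≤ Σ_i P[A_i] ≤ 37·p = 37·(1/148) = 1/4.
Numerically: 1/4 ≈ 0.2500.
Is 1/4 < 1? YES.
Since P[∪ A_i] ≤ 1/4 < 1, the complement has P[∩ A_i^c] ≥ 1 − 1/4 = 3/4 > 0, so some outcome avoids every A_i.

37·p = 1/4 ≈ 0.2500; existence CERTIFIED by the union bound.


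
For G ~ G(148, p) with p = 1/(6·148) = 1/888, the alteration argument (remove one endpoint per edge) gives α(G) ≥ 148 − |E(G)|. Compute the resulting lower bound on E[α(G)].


E[|E(G)|] = C(148, 2)·p = 10878 · (1/888) = 49/4.
E[α(G)] ≥ n − E[|E(G)|] = 148 − 49/4 = 543/4.
Numerically: ≈ 135.750.
(This is only a lower bound; the true E[α(G)] may be larger.)

E[α(G)] ≥ 543/4 ≈ 135.750.


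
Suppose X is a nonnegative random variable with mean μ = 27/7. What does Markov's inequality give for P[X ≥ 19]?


μ = E[X] = 27/7, a = 19.
Markov: P[X ≥ 19] ≤ μ/a = (27/7)/19 = 27/133.
Numerically: ≈ 0.20301.
(Since a = 19 > μ = 3.85714, the bound 27/133 is < 1 and informative.)

P[X ≥ 19] ≤ 27/133 ≈ 0.20301.


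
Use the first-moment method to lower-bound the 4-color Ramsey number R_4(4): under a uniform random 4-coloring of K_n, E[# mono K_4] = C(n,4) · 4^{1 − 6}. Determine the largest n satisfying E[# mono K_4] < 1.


We need C(n, 4) · 4^{1 − 6} < 1, i.e. C(n, 4) < 4^{6 − 1} = 1024.
Check values of n near the boundary:
  n = 11: C(11, 4) = 330; 330 < 1024? YES
  n = 12: C(12, 4) = 495; 495 < 1024? YES
  n = 13: C(13, 4) = 715; 715 < 1024? YES
  n = 14: C(14, 4) = 1001; 1001 < 1024? YES
  n = 15: C(15, 4) = 1365; 1365 < 1024? NO
The largest n with C(n, 4) < 1024 is n = 14 (where E[X] = 1001/1024 ≈ 0.9775). Hence R_4(4) > 14, i.e. R_4(4) ≥ 15.

Largest n = 14; hence R_4(4) > 14.


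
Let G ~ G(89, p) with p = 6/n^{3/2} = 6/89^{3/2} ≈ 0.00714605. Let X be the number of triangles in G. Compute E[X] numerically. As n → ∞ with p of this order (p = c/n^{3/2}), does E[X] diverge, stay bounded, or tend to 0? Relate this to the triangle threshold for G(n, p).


Number of potential triangles: C(89, 3) = 113564.
Each occurs with probability p³ ≈ (0.00714605)³ ≈ 3.64920887e-07.
By linearity: E[X] = C(89, 3)·p³ ≈ 113564 · 3.64920887e-07 ≈ 0.041442.
Since α = 3/2 > 1, p = c/n^{3/2} = o(1/n) is below the triangle threshold p ~ 1/n. Asymptotically E[X] ~ (c³/6)·n^{3(1−α)} = (6³/6)·n^{-1.5} → 0, so by Markov's inequality G has no triangles w.h.p.

E[X] ≈ 0.041442; in regime p = Θ(1/n^{3/2}) E[X] tends to 0 (below the triangle threshold p ~ 1/n).


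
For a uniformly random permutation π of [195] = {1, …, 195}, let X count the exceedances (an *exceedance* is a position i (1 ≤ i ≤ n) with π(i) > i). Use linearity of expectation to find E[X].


Write X = Σ_{i=1}^{195} X_i, where X_i = 1_{π(i) > i}.
For each fixed i, π(i) is uniform over {1, …, 195} (marginal of a uniform permutation), so P[π(i) > i] = (n − i)/n. Summing: Σ_{i=1}^{195} (n − i)/n = (0 + 1 + … + 194)/195 = 195(195 − 1)/(2·195) = (195 − 1)/2.
Hence E[X] = Σ_{i=1}^{195} (195 − i)/195 = 97 ≈ 97.00000.

E[X] = 97 = 97.00000.


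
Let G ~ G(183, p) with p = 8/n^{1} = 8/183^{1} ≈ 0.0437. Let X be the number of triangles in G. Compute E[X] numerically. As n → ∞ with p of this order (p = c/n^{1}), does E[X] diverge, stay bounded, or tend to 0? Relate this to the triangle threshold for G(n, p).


Number of potential triangles: C(183, 3) = 1004731.
Each occurs with probability p³ ≈ (0.0437)³ ≈ 8.35443e-05.
By linearity: E[X] = C(183, 3)·p³ ≈ 1004731 · 8.35443e-05 ≈ 83.940.
Here α = 1, so p = 8/n is exactly at the triangle threshold p ~ 1/n. Asymptotically E[X] → c³/6 = 8³/6 = 256/3 ≈ 85.333, a bounded constant. In this regime the triangle count is asymptotically Poisson(c³/6).

E[X] ≈ 83.940; in regime p = Θ(1/n^{1}) E[X] stays bounded (at the triangle threshold p ~ 1/n).


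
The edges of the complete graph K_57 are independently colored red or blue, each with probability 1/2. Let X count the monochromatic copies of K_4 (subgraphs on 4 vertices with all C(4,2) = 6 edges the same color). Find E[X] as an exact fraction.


Let X = Σ_S X_S over the C(57, 4) = 395010 subsets S of size 4, where X_S = 1 if the K_4 on S is monochromatic.
For a fixed S, the K_4 on S has C(4, 2) = 6 edges. P[all 6 edges red] = (1/2)^6, and likewise for blue, so P[monochromatic] = 2·(1/2)^6 = 2^{1 − 6} = 1/32.
Summing: E[X] = C(57, 4) · 2^{1 − 6} = 395010 · 1/32 = 197505/16.
Numerically: E[X] ≈ 12344.0625.

E[X] = C(57,4)·2^(1−C(4,2)) = 197505/16 ≈ 12344.0625.


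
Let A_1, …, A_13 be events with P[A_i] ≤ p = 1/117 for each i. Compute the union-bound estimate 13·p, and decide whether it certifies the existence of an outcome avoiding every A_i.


Union bound: P[∪_{i=1}^{13} A_i] ≤ Σ_i P[A_i] ≤ 13·p = 13·(1/117) = 1/9.
Numerically: 1/9 ≈ 0.1111111.
Is 1/9 < 1? YES.
Since P[∪ A_i] ≤ 1/9 < 1, the complement has P[∩ A_i^c] ≥ 1 − 1/9 = 8/9 > 0, so some outcome avoids every A_i.

13·p = 1/9 ≈ 0.1111111; existence CERTIFIED by the union bound.


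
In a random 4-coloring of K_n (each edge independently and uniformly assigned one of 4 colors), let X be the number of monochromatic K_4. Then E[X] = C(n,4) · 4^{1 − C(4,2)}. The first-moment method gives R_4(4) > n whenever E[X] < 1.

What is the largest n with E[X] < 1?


We need C(n, 4) · 4^{1 − 6} < 1, i.e. C(n, 4) < 4^{6 − 1} = 1024.
Check values of n near the boundary:
  n = 12: C(12, 4) = 495; 495 < 1024? YES
  n = 13: C(13, 4) = 715; 715 < 1024? YES
  n = 14: C(14, 4) = 1001; 1001 < 1024? YES
  n = 15: C(15, 4) = 1365; 1365 < 1024? NO
  n = 16: C(16, 4) = 1820; 1820 < 1024? NO
  n = 17: C(17, 4) = 2380; 2380 < 1024? NO
The largest n with C(n, 4) < 1024 is n = 14 (where E[X] = 1001/1024 ≈ 0.978). Hence R_4(4) > 14, i.e. R_4(4) ≥ 15.

Largest n = 14; hence R_4(4) > 14.


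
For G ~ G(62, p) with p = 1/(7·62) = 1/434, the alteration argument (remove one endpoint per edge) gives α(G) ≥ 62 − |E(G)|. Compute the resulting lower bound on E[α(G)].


E[|E(G)|] = C(62, 2)·p = 1891 · (1/434) = 61/14.
E[α(G)] ≥ n − E[|E(G)|] = 62 − 61/14 = 807/14.
Numerically: ≈ 57.6429.
(This is only a lower bound; the true E[α(G)] may be larger.)

E[α(G)] ≥ 807/14 ≈ 57.6429.


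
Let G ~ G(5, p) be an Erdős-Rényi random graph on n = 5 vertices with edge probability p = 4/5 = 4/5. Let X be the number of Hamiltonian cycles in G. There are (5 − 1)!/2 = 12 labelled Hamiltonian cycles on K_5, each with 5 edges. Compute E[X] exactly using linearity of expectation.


K_5 has (5 − 1)!/2 = 12 labelled Hamiltonian cycles.
For each such Hamiltonian cycle H, let X_H = 1 if all 5 edges of H are present in G. Then P[X_H = 1] = p^{5} = (4/5)^{5} = 1024/3125.
By linearity of expectation: E[X] = Σ_H E[X_H] = 12 · p^{5} = 12 · 1024/3125 = 12288/3125.
Numerically: E[X] ≈ 3.93.

E[X] = 12 · (4/5)^{5} = 12288/3125 ≈ 3.93.


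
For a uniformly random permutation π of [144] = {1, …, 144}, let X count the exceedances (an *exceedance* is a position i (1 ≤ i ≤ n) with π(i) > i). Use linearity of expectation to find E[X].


Write X = Σ_{i=1}^{144} X_i, where X_i = 1_{π(i) > i}.
For each fixed i, π(i) is uniform over {1, …, 144} (marginal of a uniform permutation), so P[π(i) > i] = (n − i)/n. Summing: Σ_{i=1}^{144} (n − i)/n = (0 + 1 + … + 143)/144 = 144(144 − 1)/(2·144) = (144 − 1)/2.
Hence E[X] = Σ_{i=1}^{144} (144 − i)/144 = 143/2 ≈ 71.5000.

E[X] = 143/2 = 71.5000.


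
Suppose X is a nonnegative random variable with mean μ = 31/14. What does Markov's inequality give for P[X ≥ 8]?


μ = E[X] = 31/14, a = 8.
Markov: P[X ≥ 8] ≤ μ/a = (31/14)/8 = 31/112.
Numerically: ≈ 0.276786.
(Since a = 8 > μ = 2.214286, the bound 31/112 is < 1 and informative.)

P[X ≥ 8] ≤ 31/112 ≈ 0.276786.


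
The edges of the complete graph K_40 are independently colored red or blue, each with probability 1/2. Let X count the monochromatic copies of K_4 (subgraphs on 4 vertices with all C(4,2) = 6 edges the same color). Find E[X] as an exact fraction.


Let X = Σ_S X_S over the C(40, 4) = 91390 subsets S of size 4, where X_S = 1 if the K_4 on S is monochromatic.
For a fixed S, the K_4 on S has C(4, 2) = 6 edges. P[all 6 edges red] = (1/2)^6, and likewise for blue, so P[monochromatic] = 2·(1/2)^6 = 2^{1 − 6} = 1/32.
By linearity of expectation: E[X] = C(40, 4) · 2^{1 − 6} = 91390 · 1/32 = 45695/16.
Numerically: E[X] ≈ 2855.938.

E[X] = C(40,4)·2^(1−C(4,2)) = 45695/16 ≈ 2855.938.
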